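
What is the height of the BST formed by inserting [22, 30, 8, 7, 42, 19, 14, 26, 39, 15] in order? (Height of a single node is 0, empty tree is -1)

Insertion order: [22, 30, 8, 7, 42, 19, 14, 26, 39, 15]
Tree (level-order array): [22, 8, 30, 7, 19, 26, 42, None, None, 14, None, None, None, 39, None, None, 15]
Compute height bottom-up (empty subtree = -1):
  height(7) = 1 + max(-1, -1) = 0
  height(15) = 1 + max(-1, -1) = 0
  height(14) = 1 + max(-1, 0) = 1
  height(19) = 1 + max(1, -1) = 2
  height(8) = 1 + max(0, 2) = 3
  height(26) = 1 + max(-1, -1) = 0
  height(39) = 1 + max(-1, -1) = 0
  height(42) = 1 + max(0, -1) = 1
  height(30) = 1 + max(0, 1) = 2
  height(22) = 1 + max(3, 2) = 4
Height = 4


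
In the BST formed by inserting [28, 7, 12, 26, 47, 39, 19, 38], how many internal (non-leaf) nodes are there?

Tree built from: [28, 7, 12, 26, 47, 39, 19, 38]
Tree (level-order array): [28, 7, 47, None, 12, 39, None, None, 26, 38, None, 19]
Rule: An internal node has at least one child.
Per-node child counts:
  node 28: 2 child(ren)
  node 7: 1 child(ren)
  node 12: 1 child(ren)
  node 26: 1 child(ren)
  node 19: 0 child(ren)
  node 47: 1 child(ren)
  node 39: 1 child(ren)
  node 38: 0 child(ren)
Matching nodes: [28, 7, 12, 26, 47, 39]
Count of internal (non-leaf) nodes: 6


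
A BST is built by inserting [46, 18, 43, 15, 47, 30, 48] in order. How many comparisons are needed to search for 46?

Search path for 46: 46
Found: True
Comparisons: 1


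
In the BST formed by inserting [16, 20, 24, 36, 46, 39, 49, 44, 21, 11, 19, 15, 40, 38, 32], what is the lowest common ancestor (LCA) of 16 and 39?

Tree insertion order: [16, 20, 24, 36, 46, 39, 49, 44, 21, 11, 19, 15, 40, 38, 32]
Tree (level-order array): [16, 11, 20, None, 15, 19, 24, None, None, None, None, 21, 36, None, None, 32, 46, None, None, 39, 49, 38, 44, None, None, None, None, 40]
In a BST, the LCA of p=16, q=39 is the first node v on the
root-to-leaf path with p <= v <= q (go left if both < v, right if both > v).
Walk from root:
  at 16: 16 <= 16 <= 39, this is the LCA
LCA = 16


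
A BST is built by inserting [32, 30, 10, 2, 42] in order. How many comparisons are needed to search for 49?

Search path for 49: 32 -> 42
Found: False
Comparisons: 2


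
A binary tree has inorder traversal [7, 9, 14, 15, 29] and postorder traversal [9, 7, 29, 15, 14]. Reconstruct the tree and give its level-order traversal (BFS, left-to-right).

Inorder:   [7, 9, 14, 15, 29]
Postorder: [9, 7, 29, 15, 14]
Algorithm: postorder visits root last, so walk postorder right-to-left;
each value is the root of the current inorder slice — split it at that
value, recurse on the right subtree first, then the left.
Recursive splits:
  root=14; inorder splits into left=[7, 9], right=[15, 29]
  root=15; inorder splits into left=[], right=[29]
  root=29; inorder splits into left=[], right=[]
  root=7; inorder splits into left=[], right=[9]
  root=9; inorder splits into left=[], right=[]
Reconstructed level-order: [14, 7, 15, 9, 29]


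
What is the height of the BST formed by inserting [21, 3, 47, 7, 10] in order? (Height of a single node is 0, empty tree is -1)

Insertion order: [21, 3, 47, 7, 10]
Tree (level-order array): [21, 3, 47, None, 7, None, None, None, 10]
Compute height bottom-up (empty subtree = -1):
  height(10) = 1 + max(-1, -1) = 0
  height(7) = 1 + max(-1, 0) = 1
  height(3) = 1 + max(-1, 1) = 2
  height(47) = 1 + max(-1, -1) = 0
  height(21) = 1 + max(2, 0) = 3
Height = 3


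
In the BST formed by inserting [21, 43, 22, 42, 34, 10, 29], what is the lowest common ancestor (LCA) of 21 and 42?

Tree insertion order: [21, 43, 22, 42, 34, 10, 29]
Tree (level-order array): [21, 10, 43, None, None, 22, None, None, 42, 34, None, 29]
In a BST, the LCA of p=21, q=42 is the first node v on the
root-to-leaf path with p <= v <= q (go left if both < v, right if both > v).
Walk from root:
  at 21: 21 <= 21 <= 42, this is the LCA
LCA = 21


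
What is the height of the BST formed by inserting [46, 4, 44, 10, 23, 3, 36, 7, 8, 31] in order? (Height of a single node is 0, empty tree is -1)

Insertion order: [46, 4, 44, 10, 23, 3, 36, 7, 8, 31]
Tree (level-order array): [46, 4, None, 3, 44, None, None, 10, None, 7, 23, None, 8, None, 36, None, None, 31]
Compute height bottom-up (empty subtree = -1):
  height(3) = 1 + max(-1, -1) = 0
  height(8) = 1 + max(-1, -1) = 0
  height(7) = 1 + max(-1, 0) = 1
  height(31) = 1 + max(-1, -1) = 0
  height(36) = 1 + max(0, -1) = 1
  height(23) = 1 + max(-1, 1) = 2
  height(10) = 1 + max(1, 2) = 3
  height(44) = 1 + max(3, -1) = 4
  height(4) = 1 + max(0, 4) = 5
  height(46) = 1 + max(5, -1) = 6
Height = 6


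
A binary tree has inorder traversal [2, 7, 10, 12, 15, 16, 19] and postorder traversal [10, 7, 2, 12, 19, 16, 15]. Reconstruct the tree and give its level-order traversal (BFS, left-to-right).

Inorder:   [2, 7, 10, 12, 15, 16, 19]
Postorder: [10, 7, 2, 12, 19, 16, 15]
Algorithm: postorder visits root last, so walk postorder right-to-left;
each value is the root of the current inorder slice — split it at that
value, recurse on the right subtree first, then the left.
Recursive splits:
  root=15; inorder splits into left=[2, 7, 10, 12], right=[16, 19]
  root=16; inorder splits into left=[], right=[19]
  root=19; inorder splits into left=[], right=[]
  root=12; inorder splits into left=[2, 7, 10], right=[]
  root=2; inorder splits into left=[], right=[7, 10]
  root=7; inorder splits into left=[], right=[10]
  root=10; inorder splits into left=[], right=[]
Reconstructed level-order: [15, 12, 16, 2, 19, 7, 10]


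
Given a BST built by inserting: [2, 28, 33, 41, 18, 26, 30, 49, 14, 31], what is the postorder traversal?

Tree insertion order: [2, 28, 33, 41, 18, 26, 30, 49, 14, 31]
Tree (level-order array): [2, None, 28, 18, 33, 14, 26, 30, 41, None, None, None, None, None, 31, None, 49]
Postorder traversal: [14, 26, 18, 31, 30, 49, 41, 33, 28, 2]


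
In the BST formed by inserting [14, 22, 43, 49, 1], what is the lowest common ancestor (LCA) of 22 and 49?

Tree insertion order: [14, 22, 43, 49, 1]
Tree (level-order array): [14, 1, 22, None, None, None, 43, None, 49]
In a BST, the LCA of p=22, q=49 is the first node v on the
root-to-leaf path with p <= v <= q (go left if both < v, right if both > v).
Walk from root:
  at 14: both 22 and 49 > 14, go right
  at 22: 22 <= 22 <= 49, this is the LCA
LCA = 22


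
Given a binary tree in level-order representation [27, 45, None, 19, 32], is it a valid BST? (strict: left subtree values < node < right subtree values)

Level-order array: [27, 45, None, 19, 32]
Validate using subtree bounds (lo, hi): at each node, require lo < value < hi,
then recurse left with hi=value and right with lo=value.
Preorder trace (stopping at first violation):
  at node 27 with bounds (-inf, +inf): OK
  at node 45 with bounds (-inf, 27): VIOLATION
Node 45 violates its bound: not (-inf < 45 < 27).
Result: Not a valid BST


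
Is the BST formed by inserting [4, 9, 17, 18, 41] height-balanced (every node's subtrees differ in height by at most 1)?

Tree (level-order array): [4, None, 9, None, 17, None, 18, None, 41]
Definition: a tree is height-balanced if, at every node, |h(left) - h(right)| <= 1 (empty subtree has height -1).
Bottom-up per-node check:
  node 41: h_left=-1, h_right=-1, diff=0 [OK], height=0
  node 18: h_left=-1, h_right=0, diff=1 [OK], height=1
  node 17: h_left=-1, h_right=1, diff=2 [FAIL (|-1-1|=2 > 1)], height=2
  node 9: h_left=-1, h_right=2, diff=3 [FAIL (|-1-2|=3 > 1)], height=3
  node 4: h_left=-1, h_right=3, diff=4 [FAIL (|-1-3|=4 > 1)], height=4
Node 17 violates the condition: |-1 - 1| = 2 > 1.
Result: Not balanced


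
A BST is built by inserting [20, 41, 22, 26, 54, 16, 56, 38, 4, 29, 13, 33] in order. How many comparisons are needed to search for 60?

Search path for 60: 20 -> 41 -> 54 -> 56
Found: False
Comparisons: 4


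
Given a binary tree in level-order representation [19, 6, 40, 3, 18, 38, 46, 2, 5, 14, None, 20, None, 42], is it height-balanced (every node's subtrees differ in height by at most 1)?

Tree (level-order array): [19, 6, 40, 3, 18, 38, 46, 2, 5, 14, None, 20, None, 42]
Definition: a tree is height-balanced if, at every node, |h(left) - h(right)| <= 1 (empty subtree has height -1).
Bottom-up per-node check:
  node 2: h_left=-1, h_right=-1, diff=0 [OK], height=0
  node 5: h_left=-1, h_right=-1, diff=0 [OK], height=0
  node 3: h_left=0, h_right=0, diff=0 [OK], height=1
  node 14: h_left=-1, h_right=-1, diff=0 [OK], height=0
  node 18: h_left=0, h_right=-1, diff=1 [OK], height=1
  node 6: h_left=1, h_right=1, diff=0 [OK], height=2
  node 20: h_left=-1, h_right=-1, diff=0 [OK], height=0
  node 38: h_left=0, h_right=-1, diff=1 [OK], height=1
  node 42: h_left=-1, h_right=-1, diff=0 [OK], height=0
  node 46: h_left=0, h_right=-1, diff=1 [OK], height=1
  node 40: h_left=1, h_right=1, diff=0 [OK], height=2
  node 19: h_left=2, h_right=2, diff=0 [OK], height=3
All nodes satisfy the balance condition.
Result: Balanced


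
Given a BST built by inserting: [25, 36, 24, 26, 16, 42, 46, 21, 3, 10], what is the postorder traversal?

Tree insertion order: [25, 36, 24, 26, 16, 42, 46, 21, 3, 10]
Tree (level-order array): [25, 24, 36, 16, None, 26, 42, 3, 21, None, None, None, 46, None, 10]
Postorder traversal: [10, 3, 21, 16, 24, 26, 46, 42, 36, 25]


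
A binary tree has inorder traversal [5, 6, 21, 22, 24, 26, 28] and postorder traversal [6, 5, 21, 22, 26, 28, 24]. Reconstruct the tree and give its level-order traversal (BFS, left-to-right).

Inorder:   [5, 6, 21, 22, 24, 26, 28]
Postorder: [6, 5, 21, 22, 26, 28, 24]
Algorithm: postorder visits root last, so walk postorder right-to-left;
each value is the root of the current inorder slice — split it at that
value, recurse on the right subtree first, then the left.
Recursive splits:
  root=24; inorder splits into left=[5, 6, 21, 22], right=[26, 28]
  root=28; inorder splits into left=[26], right=[]
  root=26; inorder splits into left=[], right=[]
  root=22; inorder splits into left=[5, 6, 21], right=[]
  root=21; inorder splits into left=[5, 6], right=[]
  root=5; inorder splits into left=[], right=[6]
  root=6; inorder splits into left=[], right=[]
Reconstructed level-order: [24, 22, 28, 21, 26, 5, 6]


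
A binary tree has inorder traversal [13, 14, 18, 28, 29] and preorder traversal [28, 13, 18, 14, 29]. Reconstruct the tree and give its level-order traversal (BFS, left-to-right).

Inorder:  [13, 14, 18, 28, 29]
Preorder: [28, 13, 18, 14, 29]
Algorithm: preorder visits root first, so consume preorder in order;
for each root, split the current inorder slice at that value into
left-subtree inorder and right-subtree inorder, then recurse.
Recursive splits:
  root=28; inorder splits into left=[13, 14, 18], right=[29]
  root=13; inorder splits into left=[], right=[14, 18]
  root=18; inorder splits into left=[14], right=[]
  root=14; inorder splits into left=[], right=[]
  root=29; inorder splits into left=[], right=[]
Reconstructed level-order: [28, 13, 29, 18, 14]


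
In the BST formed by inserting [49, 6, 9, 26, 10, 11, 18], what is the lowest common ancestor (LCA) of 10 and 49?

Tree insertion order: [49, 6, 9, 26, 10, 11, 18]
Tree (level-order array): [49, 6, None, None, 9, None, 26, 10, None, None, 11, None, 18]
In a BST, the LCA of p=10, q=49 is the first node v on the
root-to-leaf path with p <= v <= q (go left if both < v, right if both > v).
Walk from root:
  at 49: 10 <= 49 <= 49, this is the LCA
LCA = 49


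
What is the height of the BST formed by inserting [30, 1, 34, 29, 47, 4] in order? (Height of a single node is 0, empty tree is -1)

Insertion order: [30, 1, 34, 29, 47, 4]
Tree (level-order array): [30, 1, 34, None, 29, None, 47, 4]
Compute height bottom-up (empty subtree = -1):
  height(4) = 1 + max(-1, -1) = 0
  height(29) = 1 + max(0, -1) = 1
  height(1) = 1 + max(-1, 1) = 2
  height(47) = 1 + max(-1, -1) = 0
  height(34) = 1 + max(-1, 0) = 1
  height(30) = 1 + max(2, 1) = 3
Height = 3


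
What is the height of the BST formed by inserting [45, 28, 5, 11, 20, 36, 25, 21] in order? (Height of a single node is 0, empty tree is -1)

Insertion order: [45, 28, 5, 11, 20, 36, 25, 21]
Tree (level-order array): [45, 28, None, 5, 36, None, 11, None, None, None, 20, None, 25, 21]
Compute height bottom-up (empty subtree = -1):
  height(21) = 1 + max(-1, -1) = 0
  height(25) = 1 + max(0, -1) = 1
  height(20) = 1 + max(-1, 1) = 2
  height(11) = 1 + max(-1, 2) = 3
  height(5) = 1 + max(-1, 3) = 4
  height(36) = 1 + max(-1, -1) = 0
  height(28) = 1 + max(4, 0) = 5
  height(45) = 1 + max(5, -1) = 6
Height = 6


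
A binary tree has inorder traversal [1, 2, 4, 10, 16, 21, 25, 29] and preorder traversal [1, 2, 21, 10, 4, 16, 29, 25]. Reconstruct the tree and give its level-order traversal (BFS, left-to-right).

Inorder:  [1, 2, 4, 10, 16, 21, 25, 29]
Preorder: [1, 2, 21, 10, 4, 16, 29, 25]
Algorithm: preorder visits root first, so consume preorder in order;
for each root, split the current inorder slice at that value into
left-subtree inorder and right-subtree inorder, then recurse.
Recursive splits:
  root=1; inorder splits into left=[], right=[2, 4, 10, 16, 21, 25, 29]
  root=2; inorder splits into left=[], right=[4, 10, 16, 21, 25, 29]
  root=21; inorder splits into left=[4, 10, 16], right=[25, 29]
  root=10; inorder splits into left=[4], right=[16]
  root=4; inorder splits into left=[], right=[]
  root=16; inorder splits into left=[], right=[]
  root=29; inorder splits into left=[25], right=[]
  root=25; inorder splits into left=[], right=[]
Reconstructed level-order: [1, 2, 21, 10, 29, 4, 16, 25]


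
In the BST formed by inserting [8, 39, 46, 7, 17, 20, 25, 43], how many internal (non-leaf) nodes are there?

Tree built from: [8, 39, 46, 7, 17, 20, 25, 43]
Tree (level-order array): [8, 7, 39, None, None, 17, 46, None, 20, 43, None, None, 25]
Rule: An internal node has at least one child.
Per-node child counts:
  node 8: 2 child(ren)
  node 7: 0 child(ren)
  node 39: 2 child(ren)
  node 17: 1 child(ren)
  node 20: 1 child(ren)
  node 25: 0 child(ren)
  node 46: 1 child(ren)
  node 43: 0 child(ren)
Matching nodes: [8, 39, 17, 20, 46]
Count of internal (non-leaf) nodes: 5


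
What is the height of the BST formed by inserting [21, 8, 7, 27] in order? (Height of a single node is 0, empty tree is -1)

Insertion order: [21, 8, 7, 27]
Tree (level-order array): [21, 8, 27, 7]
Compute height bottom-up (empty subtree = -1):
  height(7) = 1 + max(-1, -1) = 0
  height(8) = 1 + max(0, -1) = 1
  height(27) = 1 + max(-1, -1) = 0
  height(21) = 1 + max(1, 0) = 2
Height = 2


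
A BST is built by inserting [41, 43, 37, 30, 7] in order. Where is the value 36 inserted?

Starting tree (level order): [41, 37, 43, 30, None, None, None, 7]
Insertion path: 41 -> 37 -> 30
Result: insert 36 as right child of 30
Final tree (level order): [41, 37, 43, 30, None, None, None, 7, 36]


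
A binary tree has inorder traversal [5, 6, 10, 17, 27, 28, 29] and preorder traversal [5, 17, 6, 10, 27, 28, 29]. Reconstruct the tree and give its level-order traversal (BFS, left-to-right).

Inorder:  [5, 6, 10, 17, 27, 28, 29]
Preorder: [5, 17, 6, 10, 27, 28, 29]
Algorithm: preorder visits root first, so consume preorder in order;
for each root, split the current inorder slice at that value into
left-subtree inorder and right-subtree inorder, then recurse.
Recursive splits:
  root=5; inorder splits into left=[], right=[6, 10, 17, 27, 28, 29]
  root=17; inorder splits into left=[6, 10], right=[27, 28, 29]
  root=6; inorder splits into left=[], right=[10]
  root=10; inorder splits into left=[], right=[]
  root=27; inorder splits into left=[], right=[28, 29]
  root=28; inorder splits into left=[], right=[29]
  root=29; inorder splits into left=[], right=[]
Reconstructed level-order: [5, 17, 6, 27, 10, 28, 29]


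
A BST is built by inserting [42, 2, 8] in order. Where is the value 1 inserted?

Starting tree (level order): [42, 2, None, None, 8]
Insertion path: 42 -> 2
Result: insert 1 as left child of 2
Final tree (level order): [42, 2, None, 1, 8]


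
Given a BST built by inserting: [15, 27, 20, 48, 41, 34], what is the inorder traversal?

Tree insertion order: [15, 27, 20, 48, 41, 34]
Tree (level-order array): [15, None, 27, 20, 48, None, None, 41, None, 34]
Inorder traversal: [15, 20, 27, 34, 41, 48]


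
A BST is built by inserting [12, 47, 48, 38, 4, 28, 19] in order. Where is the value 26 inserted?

Starting tree (level order): [12, 4, 47, None, None, 38, 48, 28, None, None, None, 19]
Insertion path: 12 -> 47 -> 38 -> 28 -> 19
Result: insert 26 as right child of 19
Final tree (level order): [12, 4, 47, None, None, 38, 48, 28, None, None, None, 19, None, None, 26]


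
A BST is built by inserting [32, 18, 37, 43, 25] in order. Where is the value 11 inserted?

Starting tree (level order): [32, 18, 37, None, 25, None, 43]
Insertion path: 32 -> 18
Result: insert 11 as left child of 18
Final tree (level order): [32, 18, 37, 11, 25, None, 43]


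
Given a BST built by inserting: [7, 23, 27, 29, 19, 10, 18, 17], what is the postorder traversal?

Tree insertion order: [7, 23, 27, 29, 19, 10, 18, 17]
Tree (level-order array): [7, None, 23, 19, 27, 10, None, None, 29, None, 18, None, None, 17]
Postorder traversal: [17, 18, 10, 19, 29, 27, 23, 7]


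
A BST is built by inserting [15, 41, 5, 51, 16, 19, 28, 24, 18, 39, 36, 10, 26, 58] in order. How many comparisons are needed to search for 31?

Search path for 31: 15 -> 41 -> 16 -> 19 -> 28 -> 39 -> 36
Found: False
Comparisons: 7


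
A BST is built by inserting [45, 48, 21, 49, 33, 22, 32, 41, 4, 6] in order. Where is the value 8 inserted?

Starting tree (level order): [45, 21, 48, 4, 33, None, 49, None, 6, 22, 41, None, None, None, None, None, 32]
Insertion path: 45 -> 21 -> 4 -> 6
Result: insert 8 as right child of 6
Final tree (level order): [45, 21, 48, 4, 33, None, 49, None, 6, 22, 41, None, None, None, 8, None, 32]


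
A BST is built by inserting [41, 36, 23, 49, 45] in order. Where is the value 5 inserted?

Starting tree (level order): [41, 36, 49, 23, None, 45]
Insertion path: 41 -> 36 -> 23
Result: insert 5 as left child of 23
Final tree (level order): [41, 36, 49, 23, None, 45, None, 5]


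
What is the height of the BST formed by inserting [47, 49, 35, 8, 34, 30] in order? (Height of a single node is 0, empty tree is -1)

Insertion order: [47, 49, 35, 8, 34, 30]
Tree (level-order array): [47, 35, 49, 8, None, None, None, None, 34, 30]
Compute height bottom-up (empty subtree = -1):
  height(30) = 1 + max(-1, -1) = 0
  height(34) = 1 + max(0, -1) = 1
  height(8) = 1 + max(-1, 1) = 2
  height(35) = 1 + max(2, -1) = 3
  height(49) = 1 + max(-1, -1) = 0
  height(47) = 1 + max(3, 0) = 4
Height = 4


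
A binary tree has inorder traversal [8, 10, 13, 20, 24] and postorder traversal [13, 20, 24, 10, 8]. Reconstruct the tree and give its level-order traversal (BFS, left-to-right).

Inorder:   [8, 10, 13, 20, 24]
Postorder: [13, 20, 24, 10, 8]
Algorithm: postorder visits root last, so walk postorder right-to-left;
each value is the root of the current inorder slice — split it at that
value, recurse on the right subtree first, then the left.
Recursive splits:
  root=8; inorder splits into left=[], right=[10, 13, 20, 24]
  root=10; inorder splits into left=[], right=[13, 20, 24]
  root=24; inorder splits into left=[13, 20], right=[]
  root=20; inorder splits into left=[13], right=[]
  root=13; inorder splits into left=[], right=[]
Reconstructed level-order: [8, 10, 24, 20, 13]


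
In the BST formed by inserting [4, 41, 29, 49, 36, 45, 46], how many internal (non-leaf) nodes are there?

Tree built from: [4, 41, 29, 49, 36, 45, 46]
Tree (level-order array): [4, None, 41, 29, 49, None, 36, 45, None, None, None, None, 46]
Rule: An internal node has at least one child.
Per-node child counts:
  node 4: 1 child(ren)
  node 41: 2 child(ren)
  node 29: 1 child(ren)
  node 36: 0 child(ren)
  node 49: 1 child(ren)
  node 45: 1 child(ren)
  node 46: 0 child(ren)
Matching nodes: [4, 41, 29, 49, 45]
Count of internal (non-leaf) nodes: 5


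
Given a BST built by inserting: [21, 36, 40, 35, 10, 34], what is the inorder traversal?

Tree insertion order: [21, 36, 40, 35, 10, 34]
Tree (level-order array): [21, 10, 36, None, None, 35, 40, 34]
Inorder traversal: [10, 21, 34, 35, 36, 40]


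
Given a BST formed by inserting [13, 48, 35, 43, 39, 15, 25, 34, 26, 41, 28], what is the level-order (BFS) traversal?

Tree insertion order: [13, 48, 35, 43, 39, 15, 25, 34, 26, 41, 28]
Tree (level-order array): [13, None, 48, 35, None, 15, 43, None, 25, 39, None, None, 34, None, 41, 26, None, None, None, None, 28]
BFS from the root, enqueuing left then right child of each popped node:
  queue [13] -> pop 13, enqueue [48], visited so far: [13]
  queue [48] -> pop 48, enqueue [35], visited so far: [13, 48]
  queue [35] -> pop 35, enqueue [15, 43], visited so far: [13, 48, 35]
  queue [15, 43] -> pop 15, enqueue [25], visited so far: [13, 48, 35, 15]
  queue [43, 25] -> pop 43, enqueue [39], visited so far: [13, 48, 35, 15, 43]
  queue [25, 39] -> pop 25, enqueue [34], visited so far: [13, 48, 35, 15, 43, 25]
  queue [39, 34] -> pop 39, enqueue [41], visited so far: [13, 48, 35, 15, 43, 25, 39]
  queue [34, 41] -> pop 34, enqueue [26], visited so far: [13, 48, 35, 15, 43, 25, 39, 34]
  queue [41, 26] -> pop 41, enqueue [none], visited so far: [13, 48, 35, 15, 43, 25, 39, 34, 41]
  queue [26] -> pop 26, enqueue [28], visited so far: [13, 48, 35, 15, 43, 25, 39, 34, 41, 26]
  queue [28] -> pop 28, enqueue [none], visited so far: [13, 48, 35, 15, 43, 25, 39, 34, 41, 26, 28]
Result: [13, 48, 35, 15, 43, 25, 39, 34, 41, 26, 28]


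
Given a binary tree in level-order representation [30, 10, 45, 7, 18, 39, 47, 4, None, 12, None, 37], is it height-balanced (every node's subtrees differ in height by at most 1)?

Tree (level-order array): [30, 10, 45, 7, 18, 39, 47, 4, None, 12, None, 37]
Definition: a tree is height-balanced if, at every node, |h(left) - h(right)| <= 1 (empty subtree has height -1).
Bottom-up per-node check:
  node 4: h_left=-1, h_right=-1, diff=0 [OK], height=0
  node 7: h_left=0, h_right=-1, diff=1 [OK], height=1
  node 12: h_left=-1, h_right=-1, diff=0 [OK], height=0
  node 18: h_left=0, h_right=-1, diff=1 [OK], height=1
  node 10: h_left=1, h_right=1, diff=0 [OK], height=2
  node 37: h_left=-1, h_right=-1, diff=0 [OK], height=0
  node 39: h_left=0, h_right=-1, diff=1 [OK], height=1
  node 47: h_left=-1, h_right=-1, diff=0 [OK], height=0
  node 45: h_left=1, h_right=0, diff=1 [OK], height=2
  node 30: h_left=2, h_right=2, diff=0 [OK], height=3
All nodes satisfy the balance condition.
Result: Balanced


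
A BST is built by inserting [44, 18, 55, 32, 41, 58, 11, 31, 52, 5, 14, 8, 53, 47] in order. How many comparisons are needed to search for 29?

Search path for 29: 44 -> 18 -> 32 -> 31
Found: False
Comparisons: 4


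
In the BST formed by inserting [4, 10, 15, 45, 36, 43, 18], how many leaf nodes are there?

Tree built from: [4, 10, 15, 45, 36, 43, 18]
Tree (level-order array): [4, None, 10, None, 15, None, 45, 36, None, 18, 43]
Rule: A leaf has 0 children.
Per-node child counts:
  node 4: 1 child(ren)
  node 10: 1 child(ren)
  node 15: 1 child(ren)
  node 45: 1 child(ren)
  node 36: 2 child(ren)
  node 18: 0 child(ren)
  node 43: 0 child(ren)
Matching nodes: [18, 43]
Count of leaf nodes: 2


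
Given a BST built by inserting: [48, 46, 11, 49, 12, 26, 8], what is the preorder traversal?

Tree insertion order: [48, 46, 11, 49, 12, 26, 8]
Tree (level-order array): [48, 46, 49, 11, None, None, None, 8, 12, None, None, None, 26]
Preorder traversal: [48, 46, 11, 8, 12, 26, 49]


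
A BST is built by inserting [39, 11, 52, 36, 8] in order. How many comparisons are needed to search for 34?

Search path for 34: 39 -> 11 -> 36
Found: False
Comparisons: 3


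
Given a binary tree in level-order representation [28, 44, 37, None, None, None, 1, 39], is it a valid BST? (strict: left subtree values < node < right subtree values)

Level-order array: [28, 44, 37, None, None, None, 1, 39]
Validate using subtree bounds (lo, hi): at each node, require lo < value < hi,
then recurse left with hi=value and right with lo=value.
Preorder trace (stopping at first violation):
  at node 28 with bounds (-inf, +inf): OK
  at node 44 with bounds (-inf, 28): VIOLATION
Node 44 violates its bound: not (-inf < 44 < 28).
Result: Not a valid BST


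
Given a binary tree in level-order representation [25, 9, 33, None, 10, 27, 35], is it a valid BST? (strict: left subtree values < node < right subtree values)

Level-order array: [25, 9, 33, None, 10, 27, 35]
Validate using subtree bounds (lo, hi): at each node, require lo < value < hi,
then recurse left with hi=value and right with lo=value.
Preorder trace (stopping at first violation):
  at node 25 with bounds (-inf, +inf): OK
  at node 9 with bounds (-inf, 25): OK
  at node 10 with bounds (9, 25): OK
  at node 33 with bounds (25, +inf): OK
  at node 27 with bounds (25, 33): OK
  at node 35 with bounds (33, +inf): OK
No violation found at any node.
Result: Valid BST


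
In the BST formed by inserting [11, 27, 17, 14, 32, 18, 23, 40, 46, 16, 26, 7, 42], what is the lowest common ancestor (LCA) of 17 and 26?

Tree insertion order: [11, 27, 17, 14, 32, 18, 23, 40, 46, 16, 26, 7, 42]
Tree (level-order array): [11, 7, 27, None, None, 17, 32, 14, 18, None, 40, None, 16, None, 23, None, 46, None, None, None, 26, 42]
In a BST, the LCA of p=17, q=26 is the first node v on the
root-to-leaf path with p <= v <= q (go left if both < v, right if both > v).
Walk from root:
  at 11: both 17 and 26 > 11, go right
  at 27: both 17 and 26 < 27, go left
  at 17: 17 <= 17 <= 26, this is the LCA
LCA = 17


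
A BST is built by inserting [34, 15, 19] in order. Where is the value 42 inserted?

Starting tree (level order): [34, 15, None, None, 19]
Insertion path: 34
Result: insert 42 as right child of 34
Final tree (level order): [34, 15, 42, None, 19]


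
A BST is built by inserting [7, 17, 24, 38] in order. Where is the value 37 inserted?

Starting tree (level order): [7, None, 17, None, 24, None, 38]
Insertion path: 7 -> 17 -> 24 -> 38
Result: insert 37 as left child of 38
Final tree (level order): [7, None, 17, None, 24, None, 38, 37]


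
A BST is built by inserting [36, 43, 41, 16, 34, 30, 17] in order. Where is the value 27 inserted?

Starting tree (level order): [36, 16, 43, None, 34, 41, None, 30, None, None, None, 17]
Insertion path: 36 -> 16 -> 34 -> 30 -> 17
Result: insert 27 as right child of 17
Final tree (level order): [36, 16, 43, None, 34, 41, None, 30, None, None, None, 17, None, None, 27]


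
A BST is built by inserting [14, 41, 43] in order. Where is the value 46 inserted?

Starting tree (level order): [14, None, 41, None, 43]
Insertion path: 14 -> 41 -> 43
Result: insert 46 as right child of 43
Final tree (level order): [14, None, 41, None, 43, None, 46]


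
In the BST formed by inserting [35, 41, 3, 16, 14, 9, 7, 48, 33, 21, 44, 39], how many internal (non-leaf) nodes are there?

Tree built from: [35, 41, 3, 16, 14, 9, 7, 48, 33, 21, 44, 39]
Tree (level-order array): [35, 3, 41, None, 16, 39, 48, 14, 33, None, None, 44, None, 9, None, 21, None, None, None, 7]
Rule: An internal node has at least one child.
Per-node child counts:
  node 35: 2 child(ren)
  node 3: 1 child(ren)
  node 16: 2 child(ren)
  node 14: 1 child(ren)
  node 9: 1 child(ren)
  node 7: 0 child(ren)
  node 33: 1 child(ren)
  node 21: 0 child(ren)
  node 41: 2 child(ren)
  node 39: 0 child(ren)
  node 48: 1 child(ren)
  node 44: 0 child(ren)
Matching nodes: [35, 3, 16, 14, 9, 33, 41, 48]
Count of internal (non-leaf) nodes: 8


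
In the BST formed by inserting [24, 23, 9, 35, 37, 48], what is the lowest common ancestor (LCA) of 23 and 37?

Tree insertion order: [24, 23, 9, 35, 37, 48]
Tree (level-order array): [24, 23, 35, 9, None, None, 37, None, None, None, 48]
In a BST, the LCA of p=23, q=37 is the first node v on the
root-to-leaf path with p <= v <= q (go left if both < v, right if both > v).
Walk from root:
  at 24: 23 <= 24 <= 37, this is the LCA
LCA = 24


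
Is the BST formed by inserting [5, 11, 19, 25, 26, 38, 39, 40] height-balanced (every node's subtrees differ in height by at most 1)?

Tree (level-order array): [5, None, 11, None, 19, None, 25, None, 26, None, 38, None, 39, None, 40]
Definition: a tree is height-balanced if, at every node, |h(left) - h(right)| <= 1 (empty subtree has height -1).
Bottom-up per-node check:
  node 40: h_left=-1, h_right=-1, diff=0 [OK], height=0
  node 39: h_left=-1, h_right=0, diff=1 [OK], height=1
  node 38: h_left=-1, h_right=1, diff=2 [FAIL (|-1-1|=2 > 1)], height=2
  node 26: h_left=-1, h_right=2, diff=3 [FAIL (|-1-2|=3 > 1)], height=3
  node 25: h_left=-1, h_right=3, diff=4 [FAIL (|-1-3|=4 > 1)], height=4
  node 19: h_left=-1, h_right=4, diff=5 [FAIL (|-1-4|=5 > 1)], height=5
  node 11: h_left=-1, h_right=5, diff=6 [FAIL (|-1-5|=6 > 1)], height=6
  node 5: h_left=-1, h_right=6, diff=7 [FAIL (|-1-6|=7 > 1)], height=7
Node 38 violates the condition: |-1 - 1| = 2 > 1.
Result: Not balanced


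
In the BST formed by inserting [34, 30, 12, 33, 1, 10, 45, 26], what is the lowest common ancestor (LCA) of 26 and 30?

Tree insertion order: [34, 30, 12, 33, 1, 10, 45, 26]
Tree (level-order array): [34, 30, 45, 12, 33, None, None, 1, 26, None, None, None, 10]
In a BST, the LCA of p=26, q=30 is the first node v on the
root-to-leaf path with p <= v <= q (go left if both < v, right if both > v).
Walk from root:
  at 34: both 26 and 30 < 34, go left
  at 30: 26 <= 30 <= 30, this is the LCA
LCA = 30


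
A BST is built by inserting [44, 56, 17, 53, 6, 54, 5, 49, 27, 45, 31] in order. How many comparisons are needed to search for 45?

Search path for 45: 44 -> 56 -> 53 -> 49 -> 45
Found: True
Comparisons: 5


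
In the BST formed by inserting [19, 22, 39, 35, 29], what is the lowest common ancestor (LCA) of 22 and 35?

Tree insertion order: [19, 22, 39, 35, 29]
Tree (level-order array): [19, None, 22, None, 39, 35, None, 29]
In a BST, the LCA of p=22, q=35 is the first node v on the
root-to-leaf path with p <= v <= q (go left if both < v, right if both > v).
Walk from root:
  at 19: both 22 and 35 > 19, go right
  at 22: 22 <= 22 <= 35, this is the LCA
LCA = 22


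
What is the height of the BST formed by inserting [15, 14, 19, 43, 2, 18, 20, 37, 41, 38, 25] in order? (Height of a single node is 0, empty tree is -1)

Insertion order: [15, 14, 19, 43, 2, 18, 20, 37, 41, 38, 25]
Tree (level-order array): [15, 14, 19, 2, None, 18, 43, None, None, None, None, 20, None, None, 37, 25, 41, None, None, 38]
Compute height bottom-up (empty subtree = -1):
  height(2) = 1 + max(-1, -1) = 0
  height(14) = 1 + max(0, -1) = 1
  height(18) = 1 + max(-1, -1) = 0
  height(25) = 1 + max(-1, -1) = 0
  height(38) = 1 + max(-1, -1) = 0
  height(41) = 1 + max(0, -1) = 1
  height(37) = 1 + max(0, 1) = 2
  height(20) = 1 + max(-1, 2) = 3
  height(43) = 1 + max(3, -1) = 4
  height(19) = 1 + max(0, 4) = 5
  height(15) = 1 + max(1, 5) = 6
Height = 6


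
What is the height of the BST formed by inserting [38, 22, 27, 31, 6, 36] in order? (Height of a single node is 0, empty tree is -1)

Insertion order: [38, 22, 27, 31, 6, 36]
Tree (level-order array): [38, 22, None, 6, 27, None, None, None, 31, None, 36]
Compute height bottom-up (empty subtree = -1):
  height(6) = 1 + max(-1, -1) = 0
  height(36) = 1 + max(-1, -1) = 0
  height(31) = 1 + max(-1, 0) = 1
  height(27) = 1 + max(-1, 1) = 2
  height(22) = 1 + max(0, 2) = 3
  height(38) = 1 + max(3, -1) = 4
Height = 4


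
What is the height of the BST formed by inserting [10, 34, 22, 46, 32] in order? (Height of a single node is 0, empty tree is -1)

Insertion order: [10, 34, 22, 46, 32]
Tree (level-order array): [10, None, 34, 22, 46, None, 32]
Compute height bottom-up (empty subtree = -1):
  height(32) = 1 + max(-1, -1) = 0
  height(22) = 1 + max(-1, 0) = 1
  height(46) = 1 + max(-1, -1) = 0
  height(34) = 1 + max(1, 0) = 2
  height(10) = 1 + max(-1, 2) = 3
Height = 3


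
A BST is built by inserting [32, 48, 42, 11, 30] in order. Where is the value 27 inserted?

Starting tree (level order): [32, 11, 48, None, 30, 42]
Insertion path: 32 -> 11 -> 30
Result: insert 27 as left child of 30
Final tree (level order): [32, 11, 48, None, 30, 42, None, 27]


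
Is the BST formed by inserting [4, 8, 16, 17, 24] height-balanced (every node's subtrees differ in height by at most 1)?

Tree (level-order array): [4, None, 8, None, 16, None, 17, None, 24]
Definition: a tree is height-balanced if, at every node, |h(left) - h(right)| <= 1 (empty subtree has height -1).
Bottom-up per-node check:
  node 24: h_left=-1, h_right=-1, diff=0 [OK], height=0
  node 17: h_left=-1, h_right=0, diff=1 [OK], height=1
  node 16: h_left=-1, h_right=1, diff=2 [FAIL (|-1-1|=2 > 1)], height=2
  node 8: h_left=-1, h_right=2, diff=3 [FAIL (|-1-2|=3 > 1)], height=3
  node 4: h_left=-1, h_right=3, diff=4 [FAIL (|-1-3|=4 > 1)], height=4
Node 16 violates the condition: |-1 - 1| = 2 > 1.
Result: Not balanced


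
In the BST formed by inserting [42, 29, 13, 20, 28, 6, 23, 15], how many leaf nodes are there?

Tree built from: [42, 29, 13, 20, 28, 6, 23, 15]
Tree (level-order array): [42, 29, None, 13, None, 6, 20, None, None, 15, 28, None, None, 23]
Rule: A leaf has 0 children.
Per-node child counts:
  node 42: 1 child(ren)
  node 29: 1 child(ren)
  node 13: 2 child(ren)
  node 6: 0 child(ren)
  node 20: 2 child(ren)
  node 15: 0 child(ren)
  node 28: 1 child(ren)
  node 23: 0 child(ren)
Matching nodes: [6, 15, 23]
Count of leaf nodes: 3


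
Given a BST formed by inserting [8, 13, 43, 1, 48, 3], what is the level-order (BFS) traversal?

Tree insertion order: [8, 13, 43, 1, 48, 3]
Tree (level-order array): [8, 1, 13, None, 3, None, 43, None, None, None, 48]
BFS from the root, enqueuing left then right child of each popped node:
  queue [8] -> pop 8, enqueue [1, 13], visited so far: [8]
  queue [1, 13] -> pop 1, enqueue [3], visited so far: [8, 1]
  queue [13, 3] -> pop 13, enqueue [43], visited so far: [8, 1, 13]
  queue [3, 43] -> pop 3, enqueue [none], visited so far: [8, 1, 13, 3]
  queue [43] -> pop 43, enqueue [48], visited so far: [8, 1, 13, 3, 43]
  queue [48] -> pop 48, enqueue [none], visited so far: [8, 1, 13, 3, 43, 48]
Result: [8, 1, 13, 3, 43, 48]


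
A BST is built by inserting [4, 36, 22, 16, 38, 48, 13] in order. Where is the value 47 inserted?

Starting tree (level order): [4, None, 36, 22, 38, 16, None, None, 48, 13]
Insertion path: 4 -> 36 -> 38 -> 48
Result: insert 47 as left child of 48
Final tree (level order): [4, None, 36, 22, 38, 16, None, None, 48, 13, None, 47]


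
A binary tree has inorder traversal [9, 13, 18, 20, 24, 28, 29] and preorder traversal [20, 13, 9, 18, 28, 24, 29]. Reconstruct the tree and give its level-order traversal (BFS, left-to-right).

Inorder:  [9, 13, 18, 20, 24, 28, 29]
Preorder: [20, 13, 9, 18, 28, 24, 29]
Algorithm: preorder visits root first, so consume preorder in order;
for each root, split the current inorder slice at that value into
left-subtree inorder and right-subtree inorder, then recurse.
Recursive splits:
  root=20; inorder splits into left=[9, 13, 18], right=[24, 28, 29]
  root=13; inorder splits into left=[9], right=[18]
  root=9; inorder splits into left=[], right=[]
  root=18; inorder splits into left=[], right=[]
  root=28; inorder splits into left=[24], right=[29]
  root=24; inorder splits into left=[], right=[]
  root=29; inorder splits into left=[], right=[]
Reconstructed level-order: [20, 13, 28, 9, 18, 24, 29]


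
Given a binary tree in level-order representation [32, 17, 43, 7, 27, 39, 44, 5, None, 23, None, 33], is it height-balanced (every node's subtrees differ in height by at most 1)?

Tree (level-order array): [32, 17, 43, 7, 27, 39, 44, 5, None, 23, None, 33]
Definition: a tree is height-balanced if, at every node, |h(left) - h(right)| <= 1 (empty subtree has height -1).
Bottom-up per-node check:
  node 5: h_left=-1, h_right=-1, diff=0 [OK], height=0
  node 7: h_left=0, h_right=-1, diff=1 [OK], height=1
  node 23: h_left=-1, h_right=-1, diff=0 [OK], height=0
  node 27: h_left=0, h_right=-1, diff=1 [OK], height=1
  node 17: h_left=1, h_right=1, diff=0 [OK], height=2
  node 33: h_left=-1, h_right=-1, diff=0 [OK], height=0
  node 39: h_left=0, h_right=-1, diff=1 [OK], height=1
  node 44: h_left=-1, h_right=-1, diff=0 [OK], height=0
  node 43: h_left=1, h_right=0, diff=1 [OK], height=2
  node 32: h_left=2, h_right=2, diff=0 [OK], height=3
All nodes satisfy the balance condition.
Result: Balanced


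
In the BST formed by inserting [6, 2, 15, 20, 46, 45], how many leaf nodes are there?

Tree built from: [6, 2, 15, 20, 46, 45]
Tree (level-order array): [6, 2, 15, None, None, None, 20, None, 46, 45]
Rule: A leaf has 0 children.
Per-node child counts:
  node 6: 2 child(ren)
  node 2: 0 child(ren)
  node 15: 1 child(ren)
  node 20: 1 child(ren)
  node 46: 1 child(ren)
  node 45: 0 child(ren)
Matching nodes: [2, 45]
Count of leaf nodes: 2


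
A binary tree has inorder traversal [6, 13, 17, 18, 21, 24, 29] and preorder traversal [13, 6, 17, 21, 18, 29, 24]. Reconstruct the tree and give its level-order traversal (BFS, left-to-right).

Inorder:  [6, 13, 17, 18, 21, 24, 29]
Preorder: [13, 6, 17, 21, 18, 29, 24]
Algorithm: preorder visits root first, so consume preorder in order;
for each root, split the current inorder slice at that value into
left-subtree inorder and right-subtree inorder, then recurse.
Recursive splits:
  root=13; inorder splits into left=[6], right=[17, 18, 21, 24, 29]
  root=6; inorder splits into left=[], right=[]
  root=17; inorder splits into left=[], right=[18, 21, 24, 29]
  root=21; inorder splits into left=[18], right=[24, 29]
  root=18; inorder splits into left=[], right=[]
  root=29; inorder splits into left=[24], right=[]
  root=24; inorder splits into left=[], right=[]
Reconstructed level-order: [13, 6, 17, 21, 18, 29, 24]


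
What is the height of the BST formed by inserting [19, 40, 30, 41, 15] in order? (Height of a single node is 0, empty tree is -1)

Insertion order: [19, 40, 30, 41, 15]
Tree (level-order array): [19, 15, 40, None, None, 30, 41]
Compute height bottom-up (empty subtree = -1):
  height(15) = 1 + max(-1, -1) = 0
  height(30) = 1 + max(-1, -1) = 0
  height(41) = 1 + max(-1, -1) = 0
  height(40) = 1 + max(0, 0) = 1
  height(19) = 1 + max(0, 1) = 2
Height = 2


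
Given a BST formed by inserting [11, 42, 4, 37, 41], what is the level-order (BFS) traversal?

Tree insertion order: [11, 42, 4, 37, 41]
Tree (level-order array): [11, 4, 42, None, None, 37, None, None, 41]
BFS from the root, enqueuing left then right child of each popped node:
  queue [11] -> pop 11, enqueue [4, 42], visited so far: [11]
  queue [4, 42] -> pop 4, enqueue [none], visited so far: [11, 4]
  queue [42] -> pop 42, enqueue [37], visited so far: [11, 4, 42]
  queue [37] -> pop 37, enqueue [41], visited so far: [11, 4, 42, 37]
  queue [41] -> pop 41, enqueue [none], visited so far: [11, 4, 42, 37, 41]
Result: [11, 4, 42, 37, 41]


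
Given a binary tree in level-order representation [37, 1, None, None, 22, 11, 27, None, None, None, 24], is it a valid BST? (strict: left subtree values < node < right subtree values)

Level-order array: [37, 1, None, None, 22, 11, 27, None, None, None, 24]
Validate using subtree bounds (lo, hi): at each node, require lo < value < hi,
then recurse left with hi=value and right with lo=value.
Preorder trace (stopping at first violation):
  at node 37 with bounds (-inf, +inf): OK
  at node 1 with bounds (-inf, 37): OK
  at node 22 with bounds (1, 37): OK
  at node 11 with bounds (1, 22): OK
  at node 27 with bounds (22, 37): OK
  at node 24 with bounds (27, 37): VIOLATION
Node 24 violates its bound: not (27 < 24 < 37).
Result: Not a valid BST


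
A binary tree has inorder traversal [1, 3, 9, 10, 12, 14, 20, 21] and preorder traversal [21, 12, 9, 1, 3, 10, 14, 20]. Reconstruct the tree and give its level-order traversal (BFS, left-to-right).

Inorder:  [1, 3, 9, 10, 12, 14, 20, 21]
Preorder: [21, 12, 9, 1, 3, 10, 14, 20]
Algorithm: preorder visits root first, so consume preorder in order;
for each root, split the current inorder slice at that value into
left-subtree inorder and right-subtree inorder, then recurse.
Recursive splits:
  root=21; inorder splits into left=[1, 3, 9, 10, 12, 14, 20], right=[]
  root=12; inorder splits into left=[1, 3, 9, 10], right=[14, 20]
  root=9; inorder splits into left=[1, 3], right=[10]
  root=1; inorder splits into left=[], right=[3]
  root=3; inorder splits into left=[], right=[]
  root=10; inorder splits into left=[], right=[]
  root=14; inorder splits into left=[], right=[20]
  root=20; inorder splits into left=[], right=[]
Reconstructed level-order: [21, 12, 9, 14, 1, 10, 20, 3]
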